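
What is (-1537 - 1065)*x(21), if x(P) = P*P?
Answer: -1147482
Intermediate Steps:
x(P) = P²
(-1537 - 1065)*x(21) = (-1537 - 1065)*21² = -2602*441 = -1147482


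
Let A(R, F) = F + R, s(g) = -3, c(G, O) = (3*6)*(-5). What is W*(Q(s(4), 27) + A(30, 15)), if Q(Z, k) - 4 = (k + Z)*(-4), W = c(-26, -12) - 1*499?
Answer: 27683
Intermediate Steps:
c(G, O) = -90 (c(G, O) = 18*(-5) = -90)
W = -589 (W = -90 - 1*499 = -90 - 499 = -589)
Q(Z, k) = 4 - 4*Z - 4*k (Q(Z, k) = 4 + (k + Z)*(-4) = 4 + (Z + k)*(-4) = 4 + (-4*Z - 4*k) = 4 - 4*Z - 4*k)
W*(Q(s(4), 27) + A(30, 15)) = -589*((4 - 4*(-3) - 4*27) + (15 + 30)) = -589*((4 + 12 - 108) + 45) = -589*(-92 + 45) = -589*(-47) = 27683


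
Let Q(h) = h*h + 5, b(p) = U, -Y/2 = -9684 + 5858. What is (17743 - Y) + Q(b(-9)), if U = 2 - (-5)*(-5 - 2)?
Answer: 11185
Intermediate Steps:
Y = 7652 (Y = -2*(-9684 + 5858) = -2*(-3826) = 7652)
U = -33 (U = 2 - (-5)*(-7) = 2 - 1*35 = 2 - 35 = -33)
b(p) = -33
Q(h) = 5 + h² (Q(h) = h² + 5 = 5 + h²)
(17743 - Y) + Q(b(-9)) = (17743 - 1*7652) + (5 + (-33)²) = (17743 - 7652) + (5 + 1089) = 10091 + 1094 = 11185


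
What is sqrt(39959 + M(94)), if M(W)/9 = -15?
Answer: 4*sqrt(2489) ≈ 199.56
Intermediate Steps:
M(W) = -135 (M(W) = 9*(-15) = -135)
sqrt(39959 + M(94)) = sqrt(39959 - 135) = sqrt(39824) = 4*sqrt(2489)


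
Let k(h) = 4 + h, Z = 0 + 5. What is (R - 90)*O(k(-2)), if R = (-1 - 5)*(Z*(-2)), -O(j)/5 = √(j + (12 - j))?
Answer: 300*√3 ≈ 519.62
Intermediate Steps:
Z = 5
O(j) = -10*√3 (O(j) = -5*√(j + (12 - j)) = -10*√3)
R = 60 (R = (-1 - 5)*(5*(-2)) = -6*(-10) = 60)
(R - 90)*O(k(-2)) = (60 - 90)*(-10*√3) = -(-300)*√3 = 300*√3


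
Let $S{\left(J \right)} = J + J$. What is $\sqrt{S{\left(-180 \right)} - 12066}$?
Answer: $i \sqrt{12426} \approx 111.47 i$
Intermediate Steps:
$S{\left(J \right)} = 2 J$
$\sqrt{S{\left(-180 \right)} - 12066} = \sqrt{2 \left(-180\right) - 12066} = \sqrt{-360 - 12066} = \sqrt{-12426} = i \sqrt{12426}$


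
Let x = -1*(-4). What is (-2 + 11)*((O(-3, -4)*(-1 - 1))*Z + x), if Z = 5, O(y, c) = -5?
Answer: 486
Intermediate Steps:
x = 4
(-2 + 11)*((O(-3, -4)*(-1 - 1))*Z + x) = (-2 + 11)*(-5*(-1 - 1)*5 + 4) = 9*(-5*(-2)*5 + 4) = 9*(10*5 + 4) = 9*(50 + 4) = 9*54 = 486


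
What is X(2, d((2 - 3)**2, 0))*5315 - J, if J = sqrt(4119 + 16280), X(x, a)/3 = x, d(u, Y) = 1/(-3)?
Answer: 31890 - sqrt(20399) ≈ 31747.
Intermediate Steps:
d(u, Y) = -1/3
X(x, a) = 3*x
J = sqrt(20399) ≈ 142.82
X(2, d((2 - 3)**2, 0))*5315 - J = (3*2)*5315 - sqrt(20399) = 6*5315 - sqrt(20399) = 31890 - sqrt(20399)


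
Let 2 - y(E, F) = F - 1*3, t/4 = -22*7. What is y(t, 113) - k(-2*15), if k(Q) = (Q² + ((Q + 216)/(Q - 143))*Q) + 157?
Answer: -207125/173 ≈ -1197.3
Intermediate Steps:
t = -616 (t = 4*(-22*7) = 4*(-154) = -616)
y(E, F) = 5 - F (y(E, F) = 2 - (F - 1*3) = 2 - (F - 3) = 2 - (-3 + F) = 2 + (3 - F) = 5 - F)
k(Q) = 157 + Q² + Q*(216 + Q)/(-143 + Q) (k(Q) = (Q² + ((216 + Q)/(-143 + Q))*Q) + 157 = (Q² + Q*(216 + Q)/(-143 + Q)) + 157 = 157 + Q² + Q*(216 + Q)/(-143 + Q))
y(t, 113) - k(-2*15) = (5 - 1*113) - (-22451 + (-2*15)³ - 142*(-2*15)² + 373*(-2*15))/(-143 - 2*15) = (5 - 113) - (-22451 + (-30)³ - 142*(-30)² + 373*(-30))/(-143 - 30) = -108 - (-22451 - 27000 - 142*900 - 11190)/(-173) = -108 - (-1)*(-22451 - 27000 - 127800 - 11190)/173 = -108 - (-1)*(-188441)/173 = -108 - 1*188441/173 = -108 - 188441/173 = -207125/173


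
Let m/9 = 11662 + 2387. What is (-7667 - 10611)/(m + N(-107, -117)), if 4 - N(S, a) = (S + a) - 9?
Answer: -9139/63339 ≈ -0.14429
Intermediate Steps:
N(S, a) = 13 - S - a (N(S, a) = 4 - ((S + a) - 9) = 4 - (-9 + S + a) = 4 + (9 - S - a) = 13 - S - a)
m = 126441 (m = 9*(11662 + 2387) = 9*14049 = 126441)
(-7667 - 10611)/(m + N(-107, -117)) = (-7667 - 10611)/(126441 + (13 - 1*(-107) - 1*(-117))) = -18278/(126441 + (13 + 107 + 117)) = -18278/(126441 + 237) = -18278/126678 = -18278*1/126678 = -9139/63339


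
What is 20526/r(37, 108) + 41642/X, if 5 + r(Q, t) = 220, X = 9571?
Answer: 205407376/2057765 ≈ 99.821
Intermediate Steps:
r(Q, t) = 215 (r(Q, t) = -5 + 220 = 215)
20526/r(37, 108) + 41642/X = 20526/215 + 41642/9571 = 205407376/2057765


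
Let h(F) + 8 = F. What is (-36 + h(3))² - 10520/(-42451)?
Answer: 71370651/42451 ≈ 1681.2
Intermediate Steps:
h(F) = -8 + F
(-36 + h(3))² - 10520/(-42451) = (-36 + (-8 + 3))² - 10520/(-42451) = (-36 - 5)² - 10520*(-1/42451) = (-41)² + 10520/42451 = 1681 + 10520/42451 = 71370651/42451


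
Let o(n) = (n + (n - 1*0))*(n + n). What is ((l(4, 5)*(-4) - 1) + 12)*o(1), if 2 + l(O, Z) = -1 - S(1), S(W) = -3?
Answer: 44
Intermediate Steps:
l(O, Z) = 0 (l(O, Z) = -2 + (-1 - 1*(-3)) = -2 + (-1 + 3) = -2 + 2 = 0)
o(n) = 4*n² (o(n) = (n + (n + 0))*(2*n) = (n + n)*(2*n) = (2*n)*(2*n) = 4*n²)
((l(4, 5)*(-4) - 1) + 12)*o(1) = ((0*(-4) - 1) + 12)*(4*1²) = ((0 - 1) + 12)*(4*1) = (-1 + 12)*4 = 11*4 = 44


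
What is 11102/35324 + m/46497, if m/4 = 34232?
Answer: 243320653/74657274 ≈ 3.2592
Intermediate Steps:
m = 136928 (m = 4*34232 = 136928)
11102/35324 + m/46497 = 11102/35324 + 136928/46497 = 11102*(1/35324) + 136928*(1/46497) = 5551/17662 + 12448/4227 = 243320653/74657274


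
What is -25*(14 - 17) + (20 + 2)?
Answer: 97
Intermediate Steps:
-25*(14 - 17) + (20 + 2) = -25*(-3) + 22 = 75 + 22 = 97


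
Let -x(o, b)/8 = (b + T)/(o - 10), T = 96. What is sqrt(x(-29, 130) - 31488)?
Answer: 4*I*sqrt(2988921)/39 ≈ 177.32*I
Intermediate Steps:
x(o, b) = -8*(96 + b)/(-10 + o) (x(o, b) = -8*(b + 96)/(o - 10) = -8*(96 + b)/(-10 + o))
sqrt(x(-29, 130) - 31488) = sqrt(8*(-96 - 1*130)/(-10 - 29) - 31488) = sqrt(8*(-96 - 130)/(-39) - 31488) = sqrt(8*(-1/39)*(-226) - 31488) = sqrt(1808/39 - 31488) = sqrt(-1226224/39) = 4*I*sqrt(2988921)/39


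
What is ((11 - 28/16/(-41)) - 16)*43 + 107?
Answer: -17411/164 ≈ -106.16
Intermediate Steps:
((11 - 28/16/(-41)) - 16)*43 + 107 = ((11 - 28*1/16*(-1/41)) - 16)*43 + 107 = ((11 - 7/4*(-1/41)) - 16)*43 + 107 = ((11 + 7/164) - 16)*43 + 107 = (1811/164 - 16)*43 + 107 = -813/164*43 + 107 = -34959/164 + 107 = -17411/164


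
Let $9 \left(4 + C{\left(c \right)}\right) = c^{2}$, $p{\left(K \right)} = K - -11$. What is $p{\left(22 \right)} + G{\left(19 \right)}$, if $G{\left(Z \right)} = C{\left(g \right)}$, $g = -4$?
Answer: $\frac{277}{9} \approx 30.778$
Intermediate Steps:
$p{\left(K \right)} = 11 + K$ ($p{\left(K \right)} = K + 11 = 11 + K$)
$C{\left(c \right)} = -4 + \frac{c^{2}}{9}$
$G{\left(Z \right)} = - \frac{20}{9}$ ($G{\left(Z \right)} = -4 + \frac{\left(-4\right)^{2}}{9} = -4 + \frac{1}{9} \cdot 16 = -4 + \frac{16}{9} = - \frac{20}{9}$)
$p{\left(22 \right)} + G{\left(19 \right)} = \left(11 + 22\right) - \frac{20}{9} = 33 - \frac{20}{9} = \frac{277}{9}$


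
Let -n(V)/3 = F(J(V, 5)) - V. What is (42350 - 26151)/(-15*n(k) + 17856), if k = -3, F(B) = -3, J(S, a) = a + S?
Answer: 16199/17856 ≈ 0.90720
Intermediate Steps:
J(S, a) = S + a
n(V) = 9 + 3*V (n(V) = -3*(-3 - V) = 9 + 3*V)
(42350 - 26151)/(-15*n(k) + 17856) = (42350 - 26151)/(-15*(9 + 3*(-3)) + 17856) = 16199/(-15*(9 - 9) + 17856) = 16199/(-15*0 + 17856) = 16199/(0 + 17856) = 16199/17856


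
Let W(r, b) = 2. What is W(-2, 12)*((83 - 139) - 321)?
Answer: -754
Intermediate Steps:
W(-2, 12)*((83 - 139) - 321) = 2*((83 - 139) - 321) = 2*(-56 - 321) = 2*(-377) = -754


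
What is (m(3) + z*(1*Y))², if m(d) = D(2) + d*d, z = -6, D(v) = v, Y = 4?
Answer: 169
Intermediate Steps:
m(d) = 2 + d² (m(d) = 2 + d*d = 2 + d²)
(m(3) + z*(1*Y))² = ((2 + 3²) - 6*4)² = ((2 + 9) - 6*4)² = (11 - 24)² = (-13)² = 169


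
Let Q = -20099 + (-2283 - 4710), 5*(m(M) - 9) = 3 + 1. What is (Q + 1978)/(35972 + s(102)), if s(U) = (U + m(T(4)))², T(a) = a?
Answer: -627850/1211781 ≈ -0.51812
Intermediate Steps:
m(M) = 49/5 (m(M) = 9 + (3 + 1)/5 = 9 + (⅕)*4 = 9 + ⅘ = 49/5)
s(U) = (49/5 + U)² (s(U) = (U + 49/5)² = (49/5 + U)²)
Q = -27092 (Q = -20099 - 6993 = -27092)
(Q + 1978)/(35972 + s(102)) = (-27092 + 1978)/(35972 + (49 + 5*102)²/25) = -25114/(35972 + (49 + 510)²/25) = -25114/(35972 + (1/25)*559²) = -25114/(35972 + (1/25)*312481) = -25114/(35972 + 312481/25) = -25114/1211781/25 = -25114*25/1211781 = -627850/1211781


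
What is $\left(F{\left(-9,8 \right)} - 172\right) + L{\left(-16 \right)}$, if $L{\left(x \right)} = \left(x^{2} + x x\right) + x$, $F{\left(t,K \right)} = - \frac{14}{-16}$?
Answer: $\frac{2599}{8} \approx 324.88$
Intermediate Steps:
$F{\left(t,K \right)} = \frac{7}{8}$ ($F{\left(t,K \right)} = \left(-14\right) \left(- \frac{1}{16}\right) = \frac{7}{8}$)
$L{\left(x \right)} = x + 2 x^{2}$ ($L{\left(x \right)} = \left(x^{2} + x^{2}\right) + x = 2 x^{2} + x = x + 2 x^{2}$)
$\left(F{\left(-9,8 \right)} - 172\right) + L{\left(-16 \right)} = \left(\frac{7}{8} - 172\right) - 16 \left(1 + 2 \left(-16\right)\right) = - \frac{1369}{8} - 16 \left(1 - 32\right) = - \frac{1369}{8} - -496 = - \frac{1369}{8} + 496 = \frac{2599}{8}$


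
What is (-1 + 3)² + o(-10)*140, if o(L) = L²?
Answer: 14004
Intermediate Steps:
(-1 + 3)² + o(-10)*140 = (-1 + 3)² + (-10)²*140 = 2² + 100*140 = 4 + 14000 = 14004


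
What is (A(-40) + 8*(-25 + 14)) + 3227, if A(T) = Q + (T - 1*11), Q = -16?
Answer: 3072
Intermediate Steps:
A(T) = -27 + T (A(T) = -16 + (T - 1*11) = -16 + (T - 11) = -16 + (-11 + T) = -27 + T)
(A(-40) + 8*(-25 + 14)) + 3227 = ((-27 - 40) + 8*(-25 + 14)) + 3227 = (-67 + 8*(-11)) + 3227 = (-67 - 88) + 3227 = -155 + 3227 = 3072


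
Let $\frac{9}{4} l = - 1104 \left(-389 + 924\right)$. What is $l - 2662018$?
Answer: $- \frac{8773574}{3} \approx -2.9245 \cdot 10^{6}$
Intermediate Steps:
$l = - \frac{787520}{3}$ ($l = \frac{4 \left(- 1104 \left(-389 + 924\right)\right)}{9} = \frac{4 \left(\left(-1104\right) 535\right)}{9} = \frac{4}{9} \left(-590640\right) = - \frac{787520}{3} \approx -2.6251 \cdot 10^{5}$)
$l - 2662018 = - \frac{787520}{3} - 2662018 = - \frac{8773574}{3}$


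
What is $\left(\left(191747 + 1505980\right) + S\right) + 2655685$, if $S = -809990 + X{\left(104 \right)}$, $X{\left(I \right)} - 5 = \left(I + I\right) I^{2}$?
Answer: $5793155$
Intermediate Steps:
$X{\left(I \right)} = 5 + 2 I^{3}$ ($X{\left(I \right)} = 5 + \left(I + I\right) I^{2} = 5 + 2 I I^{2} = 5 + 2 I^{3}$)
$S = 1439743$ ($S = -809990 + \left(5 + 2 \cdot 104^{3}\right) = -809990 + \left(5 + 2 \cdot 1124864\right) = -809990 + \left(5 + 2249728\right) = -809990 + 2249733 = 1439743$)
$\left(\left(191747 + 1505980\right) + S\right) + 2655685 = \left(\left(191747 + 1505980\right) + 1439743\right) + 2655685 = \left(1697727 + 1439743\right) + 2655685 = 3137470 + 2655685 = 5793155$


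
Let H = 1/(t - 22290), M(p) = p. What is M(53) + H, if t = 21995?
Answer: 15634/295 ≈ 52.997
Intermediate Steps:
H = -1/295 (H = 1/(21995 - 22290) = 1/(-295) = -1/295 ≈ -0.0033898)
M(53) + H = 53 - 1/295 = 15634/295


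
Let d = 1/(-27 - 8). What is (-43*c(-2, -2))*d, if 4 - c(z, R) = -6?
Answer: 86/7 ≈ 12.286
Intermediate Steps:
d = -1/35 (d = 1/(-35) = -1/35 ≈ -0.028571)
c(z, R) = 10 (c(z, R) = 4 - 1*(-6) = 4 + 6 = 10)
(-43*c(-2, -2))*d = -43*10*(-1/35) = -430*(-1/35) = 86/7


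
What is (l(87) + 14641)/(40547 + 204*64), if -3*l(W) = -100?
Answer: 44023/160809 ≈ 0.27376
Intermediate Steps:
l(W) = 100/3 (l(W) = -⅓*(-100) = 100/3)
(l(87) + 14641)/(40547 + 204*64) = (100/3 + 14641)/(40547 + 204*64) = 44023/(3*(40547 + 13056)) = (44023/3)/53603 = (44023/3)*(1/53603) = 44023/160809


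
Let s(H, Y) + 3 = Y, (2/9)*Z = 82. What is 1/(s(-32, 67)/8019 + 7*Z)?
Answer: 8019/20713141 ≈ 0.00038715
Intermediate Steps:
Z = 369 (Z = (9/2)*82 = 369)
s(H, Y) = -3 + Y
1/(s(-32, 67)/8019 + 7*Z) = 1/((-3 + 67)/8019 + 7*369) = 1/(64*(1/8019) + 2583) = 1/(64/8019 + 2583) = 1/(20713141/8019) = 8019/20713141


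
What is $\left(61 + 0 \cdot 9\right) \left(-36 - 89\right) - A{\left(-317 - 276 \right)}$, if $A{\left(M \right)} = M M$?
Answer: $-359274$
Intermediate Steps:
$A{\left(M \right)} = M^{2}$
$\left(61 + 0 \cdot 9\right) \left(-36 - 89\right) - A{\left(-317 - 276 \right)} = \left(61 + 0 \cdot 9\right) \left(-36 - 89\right) - \left(-317 - 276\right)^{2} = \left(61 + 0\right) \left(-125\right) - \left(-593\right)^{2} = 61 \left(-125\right) - 351649 = -7625 - 351649 = -359274$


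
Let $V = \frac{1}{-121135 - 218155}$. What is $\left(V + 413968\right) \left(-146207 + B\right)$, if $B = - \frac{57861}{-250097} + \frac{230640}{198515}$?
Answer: $- \frac{101953859048337364184858261}{1684507194047195} \approx -6.0524 \cdot 10^{10}$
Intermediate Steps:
$B = \frac{13833729699}{9929601191}$ ($B = \left(-57861\right) \left(- \frac{1}{250097}\right) + 230640 \cdot \frac{1}{198515} = \frac{57861}{250097} + \frac{46128}{39703} = \frac{13833729699}{9929601191} \approx 1.3932$)
$V = - \frac{1}{339290}$ ($V = \frac{1}{-339290} = - \frac{1}{339290} \approx -2.9473 \cdot 10^{-6}$)
$\left(V + 413968\right) \left(-146207 + B\right) = \left(- \frac{1}{339290} + 413968\right) \left(-146207 + \frac{13833729699}{9929601191}\right) = \frac{140455202719}{339290} \left(- \frac{1451763367602838}{9929601191}\right) = - \frac{101953859048337364184858261}{1684507194047195}$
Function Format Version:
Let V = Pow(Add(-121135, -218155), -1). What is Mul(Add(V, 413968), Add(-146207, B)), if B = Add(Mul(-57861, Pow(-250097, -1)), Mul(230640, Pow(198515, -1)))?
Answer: Rational(-101953859048337364184858261, 1684507194047195) ≈ -6.0524e+10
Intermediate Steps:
B = Rational(13833729699, 9929601191) (B = Add(Mul(-57861, Rational(-1, 250097)), Mul(230640, Rational(1, 198515))) = Add(Rational(57861, 250097), Rational(46128, 39703)) = Rational(13833729699, 9929601191) ≈ 1.3932)
V = Rational(-1, 339290) (V = Pow(-339290, -1) = Rational(-1, 339290) ≈ -2.9473e-6)
Mul(Add(V, 413968), Add(-146207, B)) = Mul(Add(Rational(-1, 339290), 413968), Add(-146207, Rational(13833729699, 9929601191))) = Mul(Rational(140455202719, 339290), Rational(-1451763367602838, 9929601191)) = Rational(-101953859048337364184858261, 1684507194047195)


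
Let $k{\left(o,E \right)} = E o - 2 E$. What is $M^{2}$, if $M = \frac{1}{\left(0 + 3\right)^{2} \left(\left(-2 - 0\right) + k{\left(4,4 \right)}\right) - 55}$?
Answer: $1$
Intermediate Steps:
$k{\left(o,E \right)} = - 2 E + E o$
$M = -1$ ($M = \frac{1}{\left(0 + 3\right)^{2} \left(\left(-2 - 0\right) + 4 \left(-2 + 4\right)\right) - 55} = \frac{1}{3^{2} \left(\left(-2 + 0\right) + 4 \cdot 2\right) - 55} = \frac{1}{9 \left(-2 + 8\right) - 55} = \frac{1}{9 \cdot 6 - 55} = \frac{1}{54 - 55} = \frac{1}{-1} = -1$)
$M^{2} = \left(-1\right)^{2} = 1$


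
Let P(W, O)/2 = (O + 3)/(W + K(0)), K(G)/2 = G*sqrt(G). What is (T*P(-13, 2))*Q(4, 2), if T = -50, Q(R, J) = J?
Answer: 1000/13 ≈ 76.923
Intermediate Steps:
K(G) = 2*G**(3/2) (K(G) = 2*(G*sqrt(G)) = 2*G**(3/2))
P(W, O) = 2*(3 + O)/W (P(W, O) = 2*((O + 3)/(W + 2*0**(3/2))) = 2*((3 + O)/(W + 2*0)) = 2*((3 + O)/(W + 0)) = 2*((3 + O)/W) = 2*(3 + O)/W)
(T*P(-13, 2))*Q(4, 2) = -100*(3 + 2)/(-13)*2 = -100*(-1)*5/13*2 = -50*(-10/13)*2 = (500/13)*2 = 1000/13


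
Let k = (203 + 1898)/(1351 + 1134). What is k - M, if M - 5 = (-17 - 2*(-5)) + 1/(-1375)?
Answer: 1945022/683375 ≈ 2.8462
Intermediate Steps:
k = 2101/2485 ≈ 0.84547
M = -2751/1375 (M = 5 + ((-17 - 2*(-5)) + 1/(-1375)) = 5 + ((-17 + 10) - 1/1375) = 5 + (-7 - 1/1375) = 5 - 9626/1375 = -2751/1375 ≈ -2.0007)
k - M = 2101/2485 - 1*(-2751/1375) = 2101/2485 + 2751/1375 = 1945022/683375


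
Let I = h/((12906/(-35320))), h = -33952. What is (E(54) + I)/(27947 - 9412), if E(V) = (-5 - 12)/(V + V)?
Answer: 2398365217/478425420 ≈ 5.0130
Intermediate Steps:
I = 599592320/6453 (I = -33952/(12906/(-35320)) = -33952/(12906*(-1/35320)) = -33952/(-6453/17660) = -33952*(-17660/6453) = 599592320/6453 ≈ 92917.)
E(V) = -17/(2*V) (E(V) = -17*1/(2*V) = -17/(2*V))
(E(54) + I)/(27947 - 9412) = (-17/2/54 + 599592320/6453)/(27947 - 9412) = (-17/2*1/54 + 599592320/6453)/18535 = (-17/108 + 599592320/6453)*(1/18535) = (2398365217/25812)*(1/18535) = 2398365217/478425420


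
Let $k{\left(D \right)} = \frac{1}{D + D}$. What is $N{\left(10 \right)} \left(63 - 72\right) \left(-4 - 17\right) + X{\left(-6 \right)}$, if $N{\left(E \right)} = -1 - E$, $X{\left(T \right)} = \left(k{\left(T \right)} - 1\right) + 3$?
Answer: $- \frac{24925}{12} \approx -2077.1$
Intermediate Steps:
$k{\left(D \right)} = \frac{1}{2 D}$
$X{\left(T \right)} = 2 + \frac{1}{2 T}$ ($X{\left(T \right)} = \left(\frac{1}{2 T} - 1\right) + 3 = \left(-1 + \frac{1}{2 T}\right) + 3 = 2 + \frac{1}{2 T}$)
$N{\left(10 \right)} \left(63 - 72\right) \left(-4 - 17\right) + X{\left(-6 \right)} = \left(-1 - 10\right) \left(63 - 72\right) \left(-4 - 17\right) + \left(2 + \frac{1}{2 \left(-6\right)}\right) = \left(-1 - 10\right) \left(\left(-9\right) \left(-21\right)\right) + \left(2 + \frac{1}{2} \left(- \frac{1}{6}\right)\right) = \left(-11\right) 189 + \left(2 - \frac{1}{12}\right) = -2079 + \frac{23}{12} = - \frac{24925}{12}$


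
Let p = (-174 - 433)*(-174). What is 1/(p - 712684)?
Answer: -1/607066 ≈ -1.6473e-6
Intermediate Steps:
p = 105618 (p = -607*(-174) = 105618)
1/(p - 712684) = 1/(105618 - 712684) = 1/(-607066) = -1/607066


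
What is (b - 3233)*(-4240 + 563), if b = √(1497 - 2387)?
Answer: 11887741 - 3677*I*√890 ≈ 1.1888e+7 - 1.097e+5*I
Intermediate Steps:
b = I*√890 (b = √(-890) = I*√890 ≈ 29.833*I)
(b - 3233)*(-4240 + 563) = (I*√890 - 3233)*(-4240 + 563) = (-3233 + I*√890)*(-3677) = 11887741 - 3677*I*√890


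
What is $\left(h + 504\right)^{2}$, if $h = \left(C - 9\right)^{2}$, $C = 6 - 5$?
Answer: $322624$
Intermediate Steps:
$C = 1$ ($C = 6 - 5 = 1$)
$h = 64$ ($h = \left(1 - 9\right)^{2} = \left(-8\right)^{2} = 64$)
$\left(h + 504\right)^{2} = \left(64 + 504\right)^{2} = 568^{2} = 322624$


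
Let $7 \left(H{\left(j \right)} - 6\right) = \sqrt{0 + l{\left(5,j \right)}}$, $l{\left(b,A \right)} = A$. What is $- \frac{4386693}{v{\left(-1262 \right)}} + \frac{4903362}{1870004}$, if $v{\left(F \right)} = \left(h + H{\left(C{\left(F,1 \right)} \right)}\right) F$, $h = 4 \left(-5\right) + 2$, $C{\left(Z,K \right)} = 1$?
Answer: $- \frac{7113540830169}{24484429873} \approx -290.53$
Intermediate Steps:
$h = -18$ ($h = -20 + 2 = -18$)
$H{\left(j \right)} = 6 + \frac{\sqrt{j}}{7}$ ($H{\left(j \right)} = 6 + \frac{\sqrt{0 + j}}{7} = 6 + \frac{\sqrt{j}}{7}$)
$v{\left(F \right)} = - \frac{83 F}{7}$ ($v{\left(F \right)} = \left(-18 + \left(6 + \frac{\sqrt{1}}{7}\right)\right) F = \left(-18 + \left(6 + \frac{1}{7} \cdot 1\right)\right) F = \left(-18 + \left(6 + \frac{1}{7}\right)\right) F = \left(-18 + \frac{43}{7}\right) F = - \frac{83 F}{7}$)
$- \frac{4386693}{v{\left(-1262 \right)}} + \frac{4903362}{1870004} = - \frac{4386693}{\left(- \frac{83}{7}\right) \left(-1262\right)} + \frac{4903362}{1870004} = - \frac{4386693}{\frac{104746}{7}} + 4903362 \cdot \frac{1}{1870004} = \left(-4386693\right) \frac{7}{104746} + \frac{2451681}{935002} = - \frac{30706851}{104746} + \frac{2451681}{935002} = - \frac{7113540830169}{24484429873}$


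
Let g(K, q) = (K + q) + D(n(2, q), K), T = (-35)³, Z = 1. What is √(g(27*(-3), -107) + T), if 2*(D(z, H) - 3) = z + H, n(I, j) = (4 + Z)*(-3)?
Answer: 2*I*√10777 ≈ 207.62*I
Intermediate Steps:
n(I, j) = -15 (n(I, j) = (4 + 1)*(-3) = 5*(-3) = -15)
D(z, H) = 3 + H/2 + z/2 (D(z, H) = 3 + (z + H)/2 = 3 + (H + z)/2 = 3 + (H/2 + z/2) = 3 + H/2 + z/2)
T = -42875
g(K, q) = -9/2 + q + 3*K/2 (g(K, q) = (K + q) + (3 + K/2 + (½)*(-15)) = (K + q) + (3 + K/2 - 15/2) = (K + q) + (-9/2 + K/2) = -9/2 + q + 3*K/2)
√(g(27*(-3), -107) + T) = √((-9/2 - 107 + 3*(27*(-3))/2) - 42875) = √((-9/2 - 107 + (3/2)*(-81)) - 42875) = √((-9/2 - 107 - 243/2) - 42875) = √(-233 - 42875) = √(-43108) = 2*I*√10777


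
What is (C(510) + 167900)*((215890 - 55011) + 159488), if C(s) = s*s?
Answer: 137117076000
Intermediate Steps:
C(s) = s**2
(C(510) + 167900)*((215890 - 55011) + 159488) = (510**2 + 167900)*((215890 - 55011) + 159488) = (260100 + 167900)*(160879 + 159488) = 428000*320367 = 137117076000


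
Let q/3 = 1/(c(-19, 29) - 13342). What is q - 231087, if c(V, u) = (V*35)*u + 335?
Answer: -2487420469/10764 ≈ -2.3109e+5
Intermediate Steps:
c(V, u) = 335 + 35*V*u (c(V, u) = (35*V)*u + 335 = 35*V*u + 335 = 335 + 35*V*u)
q = -1/10764 (q = 3/((335 + 35*(-19)*29) - 13342) = 3/((335 - 19285) - 13342) = 3/(-18950 - 13342) = 3/(-32292) = 3*(-1/32292) = -1/10764 ≈ -9.2902e-5)
q - 231087 = -1/10764 - 231087 = -2487420469/10764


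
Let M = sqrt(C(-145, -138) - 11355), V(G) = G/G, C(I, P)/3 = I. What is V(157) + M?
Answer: 1 + 3*I*sqrt(1310) ≈ 1.0 + 108.58*I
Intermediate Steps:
C(I, P) = 3*I
V(G) = 1
M = 3*I*sqrt(1310) (M = sqrt(3*(-145) - 11355) = sqrt(-435 - 11355) = sqrt(-11790) = 3*I*sqrt(1310) ≈ 108.58*I)
V(157) + M = 1 + 3*I*sqrt(1310)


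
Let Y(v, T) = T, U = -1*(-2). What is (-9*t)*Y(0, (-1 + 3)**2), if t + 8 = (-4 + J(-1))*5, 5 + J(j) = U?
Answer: 1548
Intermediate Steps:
U = 2
J(j) = -3 (J(j) = -5 + 2 = -3)
t = -43 (t = -8 + (-4 - 3)*5 = -8 - 7*5 = -8 - 35 = -43)
(-9*t)*Y(0, (-1 + 3)**2) = (-9*(-43))*(-1 + 3)**2 = 387*2**2 = 387*4 = 1548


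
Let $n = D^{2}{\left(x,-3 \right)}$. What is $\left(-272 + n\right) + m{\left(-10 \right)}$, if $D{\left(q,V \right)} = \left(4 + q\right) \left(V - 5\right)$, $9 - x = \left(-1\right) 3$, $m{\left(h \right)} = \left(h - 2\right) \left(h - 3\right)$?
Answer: $16268$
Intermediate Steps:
$m{\left(h \right)} = \left(-3 + h\right) \left(-2 + h\right)$ ($m{\left(h \right)} = \left(-2 + h\right) \left(-3 + h\right) = \left(-3 + h\right) \left(-2 + h\right)$)
$x = 12$ ($x = 9 - \left(-1\right) 3 = 9 - -3 = 9 + 3 = 12$)
$D{\left(q,V \right)} = \left(-5 + V\right) \left(4 + q\right)$ ($D{\left(q,V \right)} = \left(4 + q\right) \left(-5 + V\right) = \left(-5 + V\right) \left(4 + q\right)$)
$n = 16384$ ($n = \left(-20 - 60 + 4 \left(-3\right) - 36\right)^{2} = \left(-20 - 60 - 12 - 36\right)^{2} = \left(-128\right)^{2} = 16384$)
$\left(-272 + n\right) + m{\left(-10 \right)} = \left(-272 + 16384\right) + \left(6 + \left(-10\right)^{2} - -50\right) = 16112 + \left(6 + 100 + 50\right) = 16112 + 156 = 16268$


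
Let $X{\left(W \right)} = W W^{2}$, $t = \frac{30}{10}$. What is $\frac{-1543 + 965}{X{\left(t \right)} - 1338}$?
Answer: $\frac{578}{1311} \approx 0.44088$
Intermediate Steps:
$t = 3$ ($t = 30 \cdot \frac{1}{10} = 3$)
$X{\left(W \right)} = W^{3}$
$\frac{-1543 + 965}{X{\left(t \right)} - 1338} = \frac{-1543 + 965}{3^{3} - 1338} = - \frac{578}{27 - 1338} = - \frac{578}{-1311} = \left(-578\right) \left(- \frac{1}{1311}\right) = \frac{578}{1311}$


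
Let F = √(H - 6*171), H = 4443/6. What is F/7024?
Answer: I*√1142/14048 ≈ 0.0024056*I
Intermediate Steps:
H = 1481/2 (H = 4443*(⅙) = 1481/2 ≈ 740.50)
F = I*√1142/2 (F = √(1481/2 - 6*171) = √(1481/2 - 1026) = √(-571/2) = I*√1142/2 ≈ 16.897*I)
F/7024 = (I*√1142/2)/7024 = (I*√1142/2)*(1/7024) = I*√1142/14048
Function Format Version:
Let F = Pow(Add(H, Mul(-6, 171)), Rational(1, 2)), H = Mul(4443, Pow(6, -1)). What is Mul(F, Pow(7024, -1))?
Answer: Mul(Rational(1, 14048), I, Pow(1142, Rational(1, 2))) ≈ Mul(0.0024056, I)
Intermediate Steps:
H = Rational(1481, 2) (H = Mul(4443, Rational(1, 6)) = Rational(1481, 2) ≈ 740.50)
F = Mul(Rational(1, 2), I, Pow(1142, Rational(1, 2))) (F = Pow(Add(Rational(1481, 2), Mul(-6, 171)), Rational(1, 2)) = Pow(Add(Rational(1481, 2), -1026), Rational(1, 2)) = Pow(Rational(-571, 2), Rational(1, 2)) = Mul(Rational(1, 2), I, Pow(1142, Rational(1, 2))) ≈ Mul(16.897, I))
Mul(F, Pow(7024, -1)) = Mul(Mul(Rational(1, 2), I, Pow(1142, Rational(1, 2))), Pow(7024, -1)) = Mul(Mul(Rational(1, 2), I, Pow(1142, Rational(1, 2))), Rational(1, 7024)) = Mul(Rational(1, 14048), I, Pow(1142, Rational(1, 2)))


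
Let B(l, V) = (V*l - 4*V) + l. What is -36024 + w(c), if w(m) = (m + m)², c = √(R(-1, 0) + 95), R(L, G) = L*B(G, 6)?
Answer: -35548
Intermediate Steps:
B(l, V) = l - 4*V + V*l (B(l, V) = (-4*V + V*l) + l = l - 4*V + V*l)
R(L, G) = L*(-24 + 7*G) (R(L, G) = L*(G - 4*6 + 6*G) = L*(G - 24 + 6*G) = L*(-24 + 7*G))
c = √119 (c = √(-(-24 + 7*0) + 95) = √(-(-24 + 0) + 95) = √(-1*(-24) + 95) = √(24 + 95) = √119 ≈ 10.909)
w(m) = 4*m² (w(m) = (2*m)² = 4*m²)
-36024 + w(c) = -36024 + 4*(√119)² = -36024 + 4*119 = -36024 + 476 = -35548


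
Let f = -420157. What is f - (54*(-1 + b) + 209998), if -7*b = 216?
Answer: -4399043/7 ≈ -6.2844e+5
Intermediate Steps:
b = -216/7 (b = -⅐*216 = -216/7 ≈ -30.857)
f - (54*(-1 + b) + 209998) = -420157 - (54*(-1 - 216/7) + 209998) = -420157 - (54*(-223/7) + 209998) = -420157 - (-12042/7 + 209998) = -420157 - 1*1457944/7 = -420157 - 1457944/7 = -4399043/7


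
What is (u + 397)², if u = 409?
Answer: 649636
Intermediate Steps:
(u + 397)² = (409 + 397)² = 806² = 649636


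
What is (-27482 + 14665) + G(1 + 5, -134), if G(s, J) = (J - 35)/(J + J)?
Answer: -3434787/268 ≈ -12816.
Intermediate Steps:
G(s, J) = (-35 + J)/(2*J) (G(s, J) = (-35 + J)/((2*J)) = (-35 + J)*(1/(2*J)) = (-35 + J)/(2*J))
(-27482 + 14665) + G(1 + 5, -134) = (-27482 + 14665) + (1/2)*(-35 - 134)/(-134) = -12817 + (1/2)*(-1/134)*(-169) = -12817 + 169/268 = -3434787/268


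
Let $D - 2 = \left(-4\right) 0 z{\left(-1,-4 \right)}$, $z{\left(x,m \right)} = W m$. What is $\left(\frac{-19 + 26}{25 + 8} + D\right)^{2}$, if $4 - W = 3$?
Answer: $\frac{5329}{1089} \approx 4.8935$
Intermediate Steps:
$W = 1$ ($W = 4 - 3 = 1$)
$z{\left(x,m \right)} = m$ ($z{\left(x,m \right)} = 1 m = m$)
$D = 2$ ($D = 2 + \left(-4\right) 0 \left(-4\right) = 2 + 0 \left(-4\right) = 2 + 0 = 2$)
$\left(\frac{-19 + 26}{25 + 8} + D\right)^{2} = \left(\frac{-19 + 26}{25 + 8} + 2\right)^{2} = \left(\frac{7}{33} + 2\right)^{2} = \left(\frac{73}{33}\right)^{2} = \frac{5329}{1089}$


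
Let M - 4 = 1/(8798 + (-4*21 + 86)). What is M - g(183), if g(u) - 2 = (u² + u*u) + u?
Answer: -590999199/8800 ≈ -67159.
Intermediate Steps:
g(u) = 2 + u + 2*u² (g(u) = 2 + ((u² + u*u) + u) = 2 + ((u² + u²) + u) = 2 + (2*u² + u) = 2 + (u + 2*u²) = 2 + u + 2*u²)
M = 35201/8800 (M = 4 + 1/(8798 + (-4*21 + 86)) = 4 + 1/(8798 + (-84 + 86)) = 4 + 1/(8798 + 2) = 4 + 1/8800 = 35201/8800 ≈ 4.0001)
M - g(183) = 35201/8800 - (2 + 183 + 2*183²) = 35201/8800 - (2 + 183 + 2*33489) = 35201/8800 - (2 + 183 + 66978) = 35201/8800 - 1*67163 = 35201/8800 - 67163 = -590999199/8800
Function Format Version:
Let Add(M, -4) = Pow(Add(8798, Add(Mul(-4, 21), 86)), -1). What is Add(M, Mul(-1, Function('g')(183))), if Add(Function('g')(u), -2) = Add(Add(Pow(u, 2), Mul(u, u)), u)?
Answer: Rational(-590999199, 8800) ≈ -67159.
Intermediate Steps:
Function('g')(u) = Add(2, u, Mul(2, Pow(u, 2))) (Function('g')(u) = Add(2, Add(Add(Pow(u, 2), Mul(u, u)), u)) = Add(2, Add(Add(Pow(u, 2), Pow(u, 2)), u)) = Add(2, Add(Mul(2, Pow(u, 2)), u)) = Add(2, Add(u, Mul(2, Pow(u, 2)))) = Add(2, u, Mul(2, Pow(u, 2))))
M = Rational(35201, 8800) (M = Add(4, Pow(Add(8798, Add(Mul(-4, 21), 86)), -1)) = Add(4, Pow(Add(8798, Add(-84, 86)), -1)) = Add(4, Pow(Add(8798, 2), -1)) = Add(4, Pow(8800, -1)) = Add(4, Rational(1, 8800)) = Rational(35201, 8800) ≈ 4.0001)
Add(M, Mul(-1, Function('g')(183))) = Add(Rational(35201, 8800), Mul(-1, Add(2, 183, Mul(2, Pow(183, 2))))) = Add(Rational(35201, 8800), Mul(-1, Add(2, 183, Mul(2, 33489)))) = Add(Rational(35201, 8800), Mul(-1, Add(2, 183, 66978))) = Add(Rational(35201, 8800), Mul(-1, 67163)) = Add(Rational(35201, 8800), -67163) = Rational(-590999199, 8800)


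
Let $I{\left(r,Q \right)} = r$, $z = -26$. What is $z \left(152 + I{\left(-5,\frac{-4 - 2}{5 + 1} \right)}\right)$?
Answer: $-3822$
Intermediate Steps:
$z \left(152 + I{\left(-5,\frac{-4 - 2}{5 + 1} \right)}\right) = - 26 \left(152 - 5\right) = \left(-26\right) 147 = -3822$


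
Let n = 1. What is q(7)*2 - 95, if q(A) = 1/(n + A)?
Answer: -379/4 ≈ -94.750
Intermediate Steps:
q(A) = 1/(1 + A)
q(7)*2 - 95 = 2/(1 + 7) - 95 = 2/8 - 95 = (⅛)*2 - 95 = ¼ - 95 = -379/4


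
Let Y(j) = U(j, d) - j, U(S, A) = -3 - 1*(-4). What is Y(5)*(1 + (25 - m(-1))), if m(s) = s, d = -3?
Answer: -108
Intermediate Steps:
U(S, A) = 1 (U(S, A) = -3 + 4 = 1)
Y(j) = 1 - j
Y(5)*(1 + (25 - m(-1))) = (1 - 1*5)*(1 + (25 - 1*(-1))) = (1 - 5)*(1 + (25 + 1)) = -4*(1 + 26) = -4*27 = -108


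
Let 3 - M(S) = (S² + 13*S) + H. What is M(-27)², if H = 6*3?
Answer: 154449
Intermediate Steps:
H = 18
M(S) = -15 - S² - 13*S (M(S) = 3 - ((S² + 13*S) + 18) = 3 - (18 + S² + 13*S) = 3 + (-18 - S² - 13*S) = -15 - S² - 13*S)
M(-27)² = (-15 - 1*(-27)² - 13*(-27))² = (-15 - 1*729 + 351)² = (-15 - 729 + 351)² = (-393)² = 154449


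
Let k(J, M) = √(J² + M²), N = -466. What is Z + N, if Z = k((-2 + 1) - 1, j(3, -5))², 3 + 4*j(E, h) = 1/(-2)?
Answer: -29519/64 ≈ -461.23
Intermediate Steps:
j(E, h) = -7/8 (j(E, h) = -¾ + (¼)/(-2) = -¾ + (¼)*(-½) = -¾ - ⅛ = -7/8)
Z = 305/64 (Z = (√(((-2 + 1) - 1)² + (-7/8)²))² = (√((-1 - 1)² + 49/64))² = (√((-2)² + 49/64))² = (√(4 + 49/64))² = (√(305/64))² = (√305/8)² = 305/64 ≈ 4.7656)
Z + N = 305/64 - 466 = -29519/64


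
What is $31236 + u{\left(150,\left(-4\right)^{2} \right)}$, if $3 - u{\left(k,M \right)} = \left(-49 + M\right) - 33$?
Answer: $31305$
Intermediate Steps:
$u{\left(k,M \right)} = 85 - M$ ($u{\left(k,M \right)} = 3 - \left(\left(-49 + M\right) - 33\right) = 3 - \left(-82 + M\right) = 85 - M$)
$31236 + u{\left(150,\left(-4\right)^{2} \right)} = 31236 + \left(85 - \left(-4\right)^{2}\right) = 31236 + \left(85 - 16\right) = 31236 + 69 = 31305$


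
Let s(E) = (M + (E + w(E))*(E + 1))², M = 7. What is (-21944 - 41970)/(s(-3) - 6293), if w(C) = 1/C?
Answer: 287613/27478 ≈ 10.467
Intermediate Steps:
s(E) = (7 + (1 + E)*(E + 1/E))² (s(E) = (7 + (E + 1/E)*(E + 1))² = (7 + (E + 1/E)*(1 + E))² = (7 + (1 + E)*(E + 1/E))²)
(-21944 - 41970)/(s(-3) - 6293) = (-21944 - 41970)/((1 - 3*(8 - 3 + (-3)²))²/(-3)² - 6293) = -63914/((1 - 3*(8 - 3 + 9))²/9 - 6293) = -63914/((1 - 3*14)²/9 - 6293) = -63914/((1 - 42)²/9 - 6293) = -63914/((⅑)*(-41)² - 6293) = -63914/((⅑)*1681 - 6293) = -63914/(1681/9 - 6293) = -63914/(-54956/9) = -63914*(-9/54956) = 287613/27478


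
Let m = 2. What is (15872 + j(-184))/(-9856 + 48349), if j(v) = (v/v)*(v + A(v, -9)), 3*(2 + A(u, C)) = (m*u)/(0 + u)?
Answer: 3620/8883 ≈ 0.40752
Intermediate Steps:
A(u, C) = -4/3 (A(u, C) = -2 + ((2*u)/(0 + u))/3 = -2 + ((2*u)/u)/3 = -2 + (⅓)*2 = -2 + ⅔ = -4/3)
j(v) = -4/3 + v (j(v) = (v/v)*(v - 4/3) = 1*(-4/3 + v) = -4/3 + v)
(15872 + j(-184))/(-9856 + 48349) = (15872 + (-4/3 - 184))/(-9856 + 48349) = (15872 - 556/3)/38493 = (47060/3)*(1/38493) = 3620/8883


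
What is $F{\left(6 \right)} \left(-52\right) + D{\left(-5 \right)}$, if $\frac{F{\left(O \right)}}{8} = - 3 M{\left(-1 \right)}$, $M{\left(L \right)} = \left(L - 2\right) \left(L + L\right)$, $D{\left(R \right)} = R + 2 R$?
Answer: $7473$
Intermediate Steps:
$D{\left(R \right)} = 3 R$
$M{\left(L \right)} = 2 L \left(-2 + L\right)$ ($M{\left(L \right)} = \left(-2 + L\right) 2 L = 2 L \left(-2 + L\right)$)
$F{\left(O \right)} = -144$ ($F{\left(O \right)} = 8 \left(- 3 \cdot 2 \left(-1\right) \left(-2 - 1\right)\right) = 8 \left(- 3 \cdot 2 \left(-1\right) \left(-3\right)\right) = 8 \left(\left(-3\right) 6\right) = 8 \left(-18\right) = -144$)
$F{\left(6 \right)} \left(-52\right) + D{\left(-5 \right)} = \left(-144\right) \left(-52\right) + 3 \left(-5\right) = 7488 - 15 = 7473$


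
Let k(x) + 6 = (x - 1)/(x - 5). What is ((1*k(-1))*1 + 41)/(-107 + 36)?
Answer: -106/213 ≈ -0.49765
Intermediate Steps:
k(x) = -6 + (-1 + x)/(-5 + x) (k(x) = -6 + (x - 1)/(x - 5) = -6 + (-1 + x)/(-5 + x))
((1*k(-1))*1 + 41)/(-107 + 36) = ((1*((29 - 5*(-1))/(-5 - 1)))*1 + 41)/(-107 + 36) = ((1*((29 + 5)/(-6)))*1 + 41)/(-71) = ((1*(-1/6*34))*1 + 41)*(-1/71) = ((1*(-17/3))*1 + 41)*(-1/71) = (-17/3*1 + 41)*(-1/71) = (-17/3 + 41)*(-1/71) = (106/3)*(-1/71) = -106/213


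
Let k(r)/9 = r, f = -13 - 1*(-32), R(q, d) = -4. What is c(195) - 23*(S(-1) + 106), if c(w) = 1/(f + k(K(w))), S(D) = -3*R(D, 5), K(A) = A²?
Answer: -928850215/342244 ≈ -2714.0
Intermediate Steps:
f = 19 (f = -13 + 32 = 19)
S(D) = 12 (S(D) = -3*(-4) = 12)
k(r) = 9*r
c(w) = 1/(19 + 9*w²)
c(195) - 23*(S(-1) + 106) = 1/(19 + 9*195²) - 23*(12 + 106) = 1/(19 + 9*38025) - 23*118 = 1/(19 + 342225) - 1*2714 = 1/342244 - 2714 = -928850215/342244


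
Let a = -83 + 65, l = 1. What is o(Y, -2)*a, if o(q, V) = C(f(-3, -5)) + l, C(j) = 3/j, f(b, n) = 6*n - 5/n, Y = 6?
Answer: -468/29 ≈ -16.138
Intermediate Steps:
f(b, n) = -5/n + 6*n
a = -18
o(q, V) = 26/29 (o(q, V) = 3/(-5/(-5) + 6*(-5)) + 1 = 3/(-5*(-⅕) - 30) + 1 = 3/(1 - 30) + 1 = 3/(-29) + 1 = 3*(-1/29) + 1 = -3/29 + 1 = 26/29)
o(Y, -2)*a = (26/29)*(-18) = -468/29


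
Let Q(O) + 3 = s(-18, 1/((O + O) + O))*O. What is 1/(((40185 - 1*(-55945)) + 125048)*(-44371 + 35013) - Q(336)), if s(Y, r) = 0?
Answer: -1/2069783721 ≈ -4.8314e-10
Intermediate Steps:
Q(O) = -3 (Q(O) = -3 + 0*O = -3 + 0 = -3)
1/(((40185 - 1*(-55945)) + 125048)*(-44371 + 35013) - Q(336)) = 1/(((40185 - 1*(-55945)) + 125048)*(-44371 + 35013) - 1*(-3)) = 1/(((40185 + 55945) + 125048)*(-9358) + 3) = 1/((96130 + 125048)*(-9358) + 3) = 1/(221178*(-9358) + 3) = 1/(-2069783724 + 3) = 1/(-2069783721) = -1/2069783721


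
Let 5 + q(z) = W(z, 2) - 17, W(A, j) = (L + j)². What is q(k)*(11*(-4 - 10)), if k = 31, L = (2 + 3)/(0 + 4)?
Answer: 14091/8 ≈ 1761.4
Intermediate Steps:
L = 5/4 ≈ 1.2500
W(A, j) = (5/4 + j)²
q(z) = -183/16 (q(z) = -5 + ((5 + 4*2)²/16 - 17) = -5 + ((5 + 8)²/16 - 17) = -5 + ((1/16)*13² - 17) = -5 + ((1/16)*169 - 17) = -5 + (169/16 - 17) = -5 - 103/16 = -183/16)
q(k)*(11*(-4 - 10)) = -2013*(-4 - 10)/16 = -2013*(-14)/16 = -183/16*(-154) = 14091/8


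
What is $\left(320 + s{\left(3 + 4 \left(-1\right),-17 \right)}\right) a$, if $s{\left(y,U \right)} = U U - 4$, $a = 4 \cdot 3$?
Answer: $7260$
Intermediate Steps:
$a = 12$
$s{\left(y,U \right)} = -4 + U^{2}$ ($s{\left(y,U \right)} = U^{2} - 4 = -4 + U^{2}$)
$\left(320 + s{\left(3 + 4 \left(-1\right),-17 \right)}\right) a = \left(320 - \left(4 - \left(-17\right)^{2}\right)\right) 12 = \left(320 + \left(-4 + 289\right)\right) 12 = \left(320 + 285\right) 12 = 605 \cdot 12 = 7260$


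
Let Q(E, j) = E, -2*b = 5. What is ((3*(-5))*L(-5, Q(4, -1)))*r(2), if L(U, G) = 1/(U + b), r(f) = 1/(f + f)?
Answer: 1/2 ≈ 0.50000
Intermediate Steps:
b = -5/2 (b = -1/2*5 = -5/2 ≈ -2.5000)
r(f) = 1/(2*f)
L(U, G) = 1/(-5/2 + U) (L(U, G) = 1/(U - 5/2) = 1/(-5/2 + U))
((3*(-5))*L(-5, Q(4, -1)))*r(2) = ((3*(-5))*(2/(-5 + 2*(-5))))*((1/2)/2) = (-30/(-5 - 10))*((1/2)*(1/2)) = -30/(-15)*(1/4) = -30*(-1)/15*(1/4) = -15*(-2/15)*(1/4) = 2*(1/4) = 1/2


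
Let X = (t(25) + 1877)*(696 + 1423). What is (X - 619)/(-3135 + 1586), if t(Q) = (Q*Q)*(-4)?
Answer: 1320756/1549 ≈ 852.65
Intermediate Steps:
t(Q) = -4*Q² (t(Q) = Q²*(-4) = -4*Q²)
X = -1320137 (X = (-4*25² + 1877)*(696 + 1423) = (-4*625 + 1877)*2119 = (-2500 + 1877)*2119 = -623*2119 = -1320137)
(X - 619)/(-3135 + 1586) = (-1320137 - 619)/(-3135 + 1586) = -1320756/(-1549) = -1320756*(-1/1549) = 1320756/1549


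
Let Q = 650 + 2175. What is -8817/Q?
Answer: -8817/2825 ≈ -3.1211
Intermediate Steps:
Q = 2825
-8817/Q = -8817/2825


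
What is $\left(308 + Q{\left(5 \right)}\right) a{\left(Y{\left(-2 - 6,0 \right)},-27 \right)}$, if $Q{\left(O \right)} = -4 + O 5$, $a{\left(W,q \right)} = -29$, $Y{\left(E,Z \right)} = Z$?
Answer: $-9541$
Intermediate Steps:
$Q{\left(O \right)} = -4 + 5 O$
$\left(308 + Q{\left(5 \right)}\right) a{\left(Y{\left(-2 - 6,0 \right)},-27 \right)} = \left(308 + \left(-4 + 5 \cdot 5\right)\right) \left(-29\right) = \left(308 + \left(-4 + 25\right)\right) \left(-29\right) = \left(308 + 21\right) \left(-29\right) = 329 \left(-29\right) = -9541$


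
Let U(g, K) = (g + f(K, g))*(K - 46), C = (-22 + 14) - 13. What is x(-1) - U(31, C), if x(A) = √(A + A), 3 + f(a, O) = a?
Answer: 469 + I*√2 ≈ 469.0 + 1.4142*I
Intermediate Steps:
f(a, O) = -3 + a
C = -21 (C = -8 - 13 = -21)
U(g, K) = (-46 + K)*(-3 + K + g) (U(g, K) = (g + (-3 + K))*(K - 46) = (-3 + K + g)*(-46 + K) = (-46 + K)*(-3 + K + g))
x(A) = √2*√A (x(A) = √(2*A) = √2*√A)
x(-1) - U(31, C) = √2*√(-1) - (138 + (-21)² - 49*(-21) - 46*31 - 21*31) = √2*I - (138 + 441 + 1029 - 1426 - 651) = I*√2 - 1*(-469) = I*√2 + 469 = 469 + I*√2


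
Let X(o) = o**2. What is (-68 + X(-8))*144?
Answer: -576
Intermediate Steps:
(-68 + X(-8))*144 = (-68 + (-8)**2)*144 = (-68 + 64)*144 = -4*144 = -576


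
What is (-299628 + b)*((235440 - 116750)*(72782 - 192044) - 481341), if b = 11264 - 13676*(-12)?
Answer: 1758872560410492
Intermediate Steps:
b = 175376 (b = 11264 - 1*(-164112) = 11264 + 164112 = 175376)
(-299628 + b)*((235440 - 116750)*(72782 - 192044) - 481341) = (-299628 + 175376)*((235440 - 116750)*(72782 - 192044) - 481341) = -124252*(118690*(-119262) - 481341) = -124252*(-14155206780 - 481341) = -124252*(-14155688121) = 1758872560410492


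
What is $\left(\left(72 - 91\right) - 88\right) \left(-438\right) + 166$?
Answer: $47032$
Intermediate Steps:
$\left(\left(72 - 91\right) - 88\right) \left(-438\right) + 166 = \left(-19 - 88\right) \left(-438\right) + 166 = \left(-107\right) \left(-438\right) + 166 = 46866 + 166 = 47032$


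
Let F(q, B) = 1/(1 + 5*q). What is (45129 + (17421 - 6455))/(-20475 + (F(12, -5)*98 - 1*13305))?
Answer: -3421795/2060482 ≈ -1.6607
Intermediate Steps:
(45129 + (17421 - 6455))/(-20475 + (F(12, -5)*98 - 1*13305)) = (45129 + (17421 - 6455))/(-20475 + (98/(1 + 5*12) - 1*13305)) = (45129 + 10966)/(-20475 + (98/(1 + 60) - 13305)) = 56095/(-20475 + (98/61 - 13305)) = 56095/(-20475 - 811507/61) = 56095/(-2060482/61) = 56095*(-61/2060482) = -3421795/2060482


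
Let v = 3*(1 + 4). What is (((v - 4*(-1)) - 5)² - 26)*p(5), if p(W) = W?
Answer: 850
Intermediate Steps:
v = 15 (v = 3*5 = 15)
(((v - 4*(-1)) - 5)² - 26)*p(5) = (((15 - 4*(-1)) - 5)² - 26)*5 = (((15 + 4) - 5)² - 26)*5 = ((19 - 5)² - 26)*5 = (14² - 26)*5 = (196 - 26)*5 = 170*5 = 850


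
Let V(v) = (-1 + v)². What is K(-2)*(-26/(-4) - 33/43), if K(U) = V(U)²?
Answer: 39933/86 ≈ 464.34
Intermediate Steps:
K(U) = (-1 + U)⁴ (K(U) = ((-1 + U)²)² = (-1 + U)⁴)
K(-2)*(-26/(-4) - 33/43) = (-1 - 2)⁴*(-26/(-4) - 33/43) = (-3)⁴*(-26*(-¼) - 33*1/43) = 81*(13/2 - 33/43) = 81*(493/86) = 39933/86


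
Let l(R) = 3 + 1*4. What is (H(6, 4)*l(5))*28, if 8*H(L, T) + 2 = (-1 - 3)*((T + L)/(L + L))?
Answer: -392/3 ≈ -130.67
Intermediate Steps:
H(L, T) = -¼ - (L + T)/(4*L) (H(L, T) = -¼ + ((-1 - 3)*((T + L)/(L + L)))/8 = -¼ + (-4*(L + T)/(2*L))/8 = -¼ + (-4*(L + T)*1/(2*L))/8 = -¼ + (-2*(L + T)/L)/8 = -¼ - (L + T)/(4*L))
l(R) = 7 (l(R) = 3 + 4 = 7)
(H(6, 4)*l(5))*28 = (((¼)*(-1*4 - 2*6)/6)*7)*28 = (((¼)*(⅙)*(-4 - 12))*7)*28 = (((¼)*(⅙)*(-16))*7)*28 = -⅔*7*28 = -14/3*28 = -392/3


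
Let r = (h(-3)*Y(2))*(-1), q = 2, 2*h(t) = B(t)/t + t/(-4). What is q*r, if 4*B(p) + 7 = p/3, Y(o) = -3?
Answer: 17/4 ≈ 4.2500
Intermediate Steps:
B(p) = -7/4 + p/12 (B(p) = -7/4 + (p/3)/4 = -7/4 + p/12)
h(t) = -t/8 + (-7/4 + t/12)/(2*t) (h(t) = ((-7/4 + t/12)/t + t/(-4))/2 = ((-7/4 + t/12)/t + t*(-¼))/2 = ((-7/4 + t/12)/t - t/4)/2 = (-t/4 + (-7/4 + t/12)/t)/2 = -t/8 + (-7/4 + t/12)/(2*t))
r = 17/8 (r = (((1/24)*(-21 - 3 - 3*(-3)²)/(-3))*(-3))*(-1) = (((1/24)*(-⅓)*(-21 - 3 - 3*9))*(-3))*(-1) = (((1/24)*(-⅓)*(-21 - 3 - 27))*(-3))*(-1) = (((1/24)*(-⅓)*(-51))*(-3))*(-1) = ((17/24)*(-3))*(-1) = -17/8*(-1) = 17/8 ≈ 2.1250)
q*r = 2*(17/8) = 17/4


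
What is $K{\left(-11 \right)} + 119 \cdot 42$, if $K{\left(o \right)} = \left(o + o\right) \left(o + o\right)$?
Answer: $5482$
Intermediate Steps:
$K{\left(o \right)} = 4 o^{2}$ ($K{\left(o \right)} = 2 o 2 o = 4 o^{2}$)
$K{\left(-11 \right)} + 119 \cdot 42 = 4 \left(-11\right)^{2} + 119 \cdot 42 = 4 \cdot 121 + 4998 = 484 + 4998 = 5482$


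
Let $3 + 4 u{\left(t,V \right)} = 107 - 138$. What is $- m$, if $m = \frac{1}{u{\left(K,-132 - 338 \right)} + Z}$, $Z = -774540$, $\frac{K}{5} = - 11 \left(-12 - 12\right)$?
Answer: $\frac{2}{1549097} \approx 1.2911 \cdot 10^{-6}$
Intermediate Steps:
$K = 1320$ ($K = 5 \left(- 11 \left(-12 - 12\right)\right) = 5 \left(\left(-11\right) \left(-24\right)\right) = 5 \cdot 264 = 1320$)
$u{\left(t,V \right)} = - \frac{17}{2}$ ($u{\left(t,V \right)} = - \frac{3}{4} + \frac{107 - 138}{4} = - \frac{3}{4} + \frac{1}{4} \left(-31\right) = - \frac{3}{4} - \frac{31}{4} = - \frac{17}{2}$)
$m = - \frac{2}{1549097}$ ($m = \frac{1}{- \frac{17}{2} - 774540} = \frac{1}{- \frac{1549097}{2}} = - \frac{2}{1549097} \approx -1.2911 \cdot 10^{-6}$)
$- m = \left(-1\right) \left(- \frac{2}{1549097}\right) = \frac{2}{1549097}$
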